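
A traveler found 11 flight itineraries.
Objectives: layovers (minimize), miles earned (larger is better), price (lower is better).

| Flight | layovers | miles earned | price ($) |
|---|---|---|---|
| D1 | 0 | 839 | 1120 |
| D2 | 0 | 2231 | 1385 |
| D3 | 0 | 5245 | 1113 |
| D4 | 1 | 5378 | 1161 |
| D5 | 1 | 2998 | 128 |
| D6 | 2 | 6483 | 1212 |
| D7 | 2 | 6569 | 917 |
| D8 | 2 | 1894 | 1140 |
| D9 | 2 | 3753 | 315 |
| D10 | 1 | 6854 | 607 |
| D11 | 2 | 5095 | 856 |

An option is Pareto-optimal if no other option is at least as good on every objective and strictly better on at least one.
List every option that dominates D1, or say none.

D3

D3: layovers 0≤0, miles earned 5245≥839, price 1113≤1120 — dominates D1.
Others (D2, D4, D5, D6, D7, D8, D9, D10, D11) are each worse than D1 on at least one objective.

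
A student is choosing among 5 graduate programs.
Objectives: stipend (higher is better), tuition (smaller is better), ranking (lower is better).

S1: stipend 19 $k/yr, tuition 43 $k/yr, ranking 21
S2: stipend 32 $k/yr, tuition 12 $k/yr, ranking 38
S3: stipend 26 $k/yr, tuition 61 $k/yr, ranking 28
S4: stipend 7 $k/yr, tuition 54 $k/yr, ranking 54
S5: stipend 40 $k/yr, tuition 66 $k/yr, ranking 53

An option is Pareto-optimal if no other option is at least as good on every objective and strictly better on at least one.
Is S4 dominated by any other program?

Yes

S1 vs S4: stipend 19≥7, tuition 43≤54, ranking 21≤54 — S1 is at least as good on every objective and strictly better on at least one, so S1 dominates S4.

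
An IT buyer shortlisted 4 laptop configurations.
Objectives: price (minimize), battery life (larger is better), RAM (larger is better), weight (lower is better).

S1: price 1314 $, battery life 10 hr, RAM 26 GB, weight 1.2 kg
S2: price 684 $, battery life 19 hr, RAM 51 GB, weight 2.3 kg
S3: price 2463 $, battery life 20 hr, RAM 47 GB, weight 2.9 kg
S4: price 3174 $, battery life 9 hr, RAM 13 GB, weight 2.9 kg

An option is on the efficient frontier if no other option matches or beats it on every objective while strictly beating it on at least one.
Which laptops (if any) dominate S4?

S1, S2, S3

S1: price 1314≤3174, battery life 10≥9, RAM 26≥13, weight 1.2≤2.9 — dominates S4.
S2: price 684≤3174, battery life 19≥9, RAM 51≥13, weight 2.3≤2.9 — dominates S4.
S3: price 2463≤3174, battery life 20≥9, RAM 47≥13, weight 2.9≤2.9 — dominates S4.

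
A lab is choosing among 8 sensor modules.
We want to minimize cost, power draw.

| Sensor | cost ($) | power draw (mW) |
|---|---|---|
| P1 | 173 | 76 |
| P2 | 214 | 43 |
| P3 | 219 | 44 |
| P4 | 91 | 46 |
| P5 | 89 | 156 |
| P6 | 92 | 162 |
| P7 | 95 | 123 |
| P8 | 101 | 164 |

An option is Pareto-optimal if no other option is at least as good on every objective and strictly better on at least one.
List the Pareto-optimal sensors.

P1: dominated by P4 (cost 91≤173, power draw 46≤76).
P2: not dominated (best power draw).
P3: dominated by P2 (cost 214≤219, power draw 43≤44).
P4: not dominated.
P5: not dominated (best cost).
P6: dominated by P4 (cost 91≤92, power draw 46≤162).
P7: dominated by P4 (cost 91≤95, power draw 46≤123).
P8: dominated by P4 (cost 91≤101, power draw 46≤164).

P2, P4, P5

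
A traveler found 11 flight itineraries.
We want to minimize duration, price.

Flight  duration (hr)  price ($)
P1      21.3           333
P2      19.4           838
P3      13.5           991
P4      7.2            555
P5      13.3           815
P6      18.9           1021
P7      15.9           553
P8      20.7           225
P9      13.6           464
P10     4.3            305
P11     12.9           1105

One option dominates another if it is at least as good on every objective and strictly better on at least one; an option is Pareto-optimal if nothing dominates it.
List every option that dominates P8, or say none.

P1: worse on duration (21.3 vs 20.7).
P2: worse on price (838 vs 225).
P3: worse on price (991 vs 225).
P4: worse on price (555 vs 225).
P5: worse on price (815 vs 225).
P6: worse on price (1021 vs 225).
P7: worse on price (553 vs 225).
P9: worse on price (464 vs 225).
P10: worse on price (305 vs 225).
P11: worse on price (1105 vs 225).
No option dominates P8.

none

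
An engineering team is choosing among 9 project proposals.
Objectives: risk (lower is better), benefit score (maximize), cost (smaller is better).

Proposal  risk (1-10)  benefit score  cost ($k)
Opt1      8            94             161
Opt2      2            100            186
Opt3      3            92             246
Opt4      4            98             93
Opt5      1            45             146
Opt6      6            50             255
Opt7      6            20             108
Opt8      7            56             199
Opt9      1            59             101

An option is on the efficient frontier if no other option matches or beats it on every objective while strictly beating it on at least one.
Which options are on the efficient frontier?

Opt2, Opt4, Opt9

Opt1: dominated by Opt4 (risk 4≤8, benefit score 98≥94, cost 93≤161).
Opt2: not dominated (best benefit score).
Opt3: dominated by Opt2 (risk 2≤3, benefit score 100≥92, cost 186≤246).
Opt4: not dominated (best cost).
Opt5: dominated by Opt9 (risk 1≤1, benefit score 59≥45, cost 101≤146).
Opt6: dominated by Opt2 (risk 2≤6, benefit score 100≥50, cost 186≤255).
Opt7: dominated by Opt4 (risk 4≤6, benefit score 98≥20, cost 93≤108).
Opt8: dominated by Opt2 (risk 2≤7, benefit score 100≥56, cost 186≤199).
Opt9: not dominated.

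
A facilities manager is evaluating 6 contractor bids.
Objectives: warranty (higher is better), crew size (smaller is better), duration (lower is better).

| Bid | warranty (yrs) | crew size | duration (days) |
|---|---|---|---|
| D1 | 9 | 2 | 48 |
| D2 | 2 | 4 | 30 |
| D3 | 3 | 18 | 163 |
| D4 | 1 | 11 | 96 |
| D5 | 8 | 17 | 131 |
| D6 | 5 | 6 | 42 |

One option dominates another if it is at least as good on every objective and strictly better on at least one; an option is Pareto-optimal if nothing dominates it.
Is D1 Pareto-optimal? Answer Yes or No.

D2: worse on warranty (2 vs 9).
D3: worse on warranty (3 vs 9).
D4: worse on warranty (1 vs 9).
D5: worse on warranty (8 vs 9).
D6: worse on warranty (5 vs 9).
No option is at least as good as D1 on every objective and strictly better on one.

Yes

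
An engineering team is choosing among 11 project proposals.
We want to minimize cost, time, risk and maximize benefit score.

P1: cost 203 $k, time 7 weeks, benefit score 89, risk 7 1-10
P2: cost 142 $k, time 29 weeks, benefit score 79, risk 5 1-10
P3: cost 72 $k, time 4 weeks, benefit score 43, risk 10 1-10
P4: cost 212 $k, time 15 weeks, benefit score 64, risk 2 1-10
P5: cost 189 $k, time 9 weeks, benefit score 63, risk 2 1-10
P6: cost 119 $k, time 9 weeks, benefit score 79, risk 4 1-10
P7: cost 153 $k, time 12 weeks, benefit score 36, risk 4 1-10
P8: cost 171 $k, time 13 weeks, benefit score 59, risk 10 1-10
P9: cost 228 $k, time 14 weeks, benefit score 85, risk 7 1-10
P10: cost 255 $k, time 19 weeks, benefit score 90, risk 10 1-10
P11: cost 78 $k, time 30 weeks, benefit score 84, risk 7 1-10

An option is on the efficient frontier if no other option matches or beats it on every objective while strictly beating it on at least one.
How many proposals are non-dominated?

7

P1: not dominated.
P2: dominated by P6 (cost 119≤142, time 9≤29, benefit score 79≥79, risk 4≤5).
P3: not dominated (best cost).
P4: not dominated.
P5: not dominated.
P6: not dominated.
P7: dominated by P6 (cost 119≤153, time 9≤12, benefit score 79≥36, risk 4≤4).
P8: dominated by P6 (cost 119≤171, time 9≤13, benefit score 79≥59, risk 4≤10).
P9: dominated by P1 (cost 203≤228, time 7≤14, benefit score 89≥85, risk 7≤7).
P10: not dominated (best benefit score).
P11: not dominated.
Pareto-optimal: P1, P3, P4, P5, P6, P10, P11 → 7.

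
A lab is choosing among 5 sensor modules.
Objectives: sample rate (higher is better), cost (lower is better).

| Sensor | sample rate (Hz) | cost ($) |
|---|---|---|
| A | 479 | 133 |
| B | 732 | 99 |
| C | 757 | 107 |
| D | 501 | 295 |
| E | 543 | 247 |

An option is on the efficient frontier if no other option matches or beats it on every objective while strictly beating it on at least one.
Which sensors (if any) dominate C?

none

A: worse on sample rate (479 vs 757).
B: worse on sample rate (732 vs 757).
D: worse on sample rate (501 vs 757).
E: worse on sample rate (543 vs 757).
No option dominates C.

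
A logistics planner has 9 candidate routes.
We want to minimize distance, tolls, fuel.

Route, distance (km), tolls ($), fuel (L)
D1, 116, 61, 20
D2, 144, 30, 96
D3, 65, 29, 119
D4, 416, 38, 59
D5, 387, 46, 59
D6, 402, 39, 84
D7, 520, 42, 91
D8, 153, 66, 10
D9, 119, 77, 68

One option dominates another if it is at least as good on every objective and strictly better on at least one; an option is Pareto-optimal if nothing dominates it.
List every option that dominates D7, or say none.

D4: distance 416≤520, tolls 38≤42, fuel 59≤91 — dominates D7.
D6: distance 402≤520, tolls 39≤42, fuel 84≤91 — dominates D7.
Others (D1, D2, D3, D5, D8, D9) are each worse than D7 on at least one objective.

D4, D6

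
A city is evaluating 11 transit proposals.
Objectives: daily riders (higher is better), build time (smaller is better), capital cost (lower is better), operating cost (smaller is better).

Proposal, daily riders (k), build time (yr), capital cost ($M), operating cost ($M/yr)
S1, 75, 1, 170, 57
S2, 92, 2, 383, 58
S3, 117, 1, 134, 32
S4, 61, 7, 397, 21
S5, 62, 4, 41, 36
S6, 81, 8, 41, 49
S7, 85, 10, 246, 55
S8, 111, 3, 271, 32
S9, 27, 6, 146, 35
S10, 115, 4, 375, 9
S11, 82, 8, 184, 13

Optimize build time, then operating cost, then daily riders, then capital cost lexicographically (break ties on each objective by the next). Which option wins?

S3

First minimize build time: best is 1, kept {S1, S3}.
Then minimize operating cost: best is 32, kept {S3}.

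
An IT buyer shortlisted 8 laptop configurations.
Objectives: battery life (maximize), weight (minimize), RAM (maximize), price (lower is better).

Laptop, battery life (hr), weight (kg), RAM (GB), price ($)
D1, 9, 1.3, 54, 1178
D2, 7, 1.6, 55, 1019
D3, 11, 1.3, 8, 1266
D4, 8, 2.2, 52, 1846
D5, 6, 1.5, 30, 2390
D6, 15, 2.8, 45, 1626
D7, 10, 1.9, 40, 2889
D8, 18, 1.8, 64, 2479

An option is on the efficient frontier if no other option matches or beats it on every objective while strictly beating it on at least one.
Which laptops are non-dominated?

D1, D2, D3, D6, D8

D1: not dominated.
D2: not dominated (best price).
D3: not dominated.
D4: dominated by D1 (battery life 9≥8, weight 1.3≤2.2, RAM 54≥52, price 1178≤1846).
D5: dominated by D1 (battery life 9≥6, weight 1.3≤1.5, RAM 54≥30, price 1178≤2390).
D6: not dominated.
D7: dominated by D8 (battery life 18≥10, weight 1.8≤1.9, RAM 64≥40, price 2479≤2889).
D8: not dominated (best battery life).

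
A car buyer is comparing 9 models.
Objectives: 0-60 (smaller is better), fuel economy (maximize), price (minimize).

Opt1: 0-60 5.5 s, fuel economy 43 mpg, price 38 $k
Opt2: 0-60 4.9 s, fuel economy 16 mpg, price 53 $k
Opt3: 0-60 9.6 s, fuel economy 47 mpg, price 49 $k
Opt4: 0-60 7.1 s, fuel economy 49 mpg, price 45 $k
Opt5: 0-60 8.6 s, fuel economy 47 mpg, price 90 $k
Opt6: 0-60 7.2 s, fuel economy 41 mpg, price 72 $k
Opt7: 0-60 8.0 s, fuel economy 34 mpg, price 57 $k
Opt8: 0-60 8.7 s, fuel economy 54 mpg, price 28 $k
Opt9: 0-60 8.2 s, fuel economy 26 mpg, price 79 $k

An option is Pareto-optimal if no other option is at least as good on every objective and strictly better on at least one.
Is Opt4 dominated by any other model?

Opt1: worse on fuel economy (43 vs 49).
Opt2: worse on fuel economy (16 vs 49).
Opt3: worse on 0-60 (9.6 vs 7.1).
Opt5: worse on 0-60 (8.6 vs 7.1).
Opt6: worse on 0-60 (7.2 vs 7.1).
Opt7: worse on 0-60 (8.0 vs 7.1).
Opt8: worse on 0-60 (8.7 vs 7.1).
Opt9: worse on 0-60 (8.2 vs 7.1).
No option is at least as good as Opt4 on every objective and strictly better on one.

No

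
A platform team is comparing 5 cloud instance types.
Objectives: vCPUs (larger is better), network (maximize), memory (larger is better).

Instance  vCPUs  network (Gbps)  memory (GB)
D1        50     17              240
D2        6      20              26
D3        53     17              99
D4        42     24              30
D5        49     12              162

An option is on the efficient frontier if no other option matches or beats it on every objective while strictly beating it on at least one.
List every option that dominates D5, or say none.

D1

D1: vCPUs 50≥49, network 17≥12, memory 240≥162 — dominates D5.
Others (D2, D3, D4) are each worse than D5 on at least one objective.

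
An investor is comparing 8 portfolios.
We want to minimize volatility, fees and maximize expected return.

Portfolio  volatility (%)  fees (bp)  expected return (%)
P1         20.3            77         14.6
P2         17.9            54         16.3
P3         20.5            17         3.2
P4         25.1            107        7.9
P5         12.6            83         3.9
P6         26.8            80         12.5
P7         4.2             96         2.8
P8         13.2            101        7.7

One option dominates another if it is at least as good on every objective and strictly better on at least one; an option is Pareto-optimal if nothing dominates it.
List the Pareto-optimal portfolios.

P1: dominated by P2 (volatility 17.9≤20.3, fees 54≤77, expected return 16.3≥14.6).
P2: not dominated (best expected return).
P3: not dominated (best fees).
P4: dominated by P1 (volatility 20.3≤25.1, fees 77≤107, expected return 14.6≥7.9).
P5: not dominated.
P6: dominated by P1 (volatility 20.3≤26.8, fees 77≤80, expected return 14.6≥12.5).
P7: not dominated (best volatility).
P8: not dominated.

P2, P3, P5, P7, P8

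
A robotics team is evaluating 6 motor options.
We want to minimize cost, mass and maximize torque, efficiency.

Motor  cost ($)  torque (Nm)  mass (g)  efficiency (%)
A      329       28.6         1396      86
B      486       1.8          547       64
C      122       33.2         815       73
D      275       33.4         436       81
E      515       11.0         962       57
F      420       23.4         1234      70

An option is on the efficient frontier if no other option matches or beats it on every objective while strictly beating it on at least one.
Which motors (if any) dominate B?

D

D: cost 275≤486, torque 33.4≥1.8, mass 436≤547, efficiency 81≥64 — dominates B.
Others (A, C, E, F) are each worse than B on at least one objective.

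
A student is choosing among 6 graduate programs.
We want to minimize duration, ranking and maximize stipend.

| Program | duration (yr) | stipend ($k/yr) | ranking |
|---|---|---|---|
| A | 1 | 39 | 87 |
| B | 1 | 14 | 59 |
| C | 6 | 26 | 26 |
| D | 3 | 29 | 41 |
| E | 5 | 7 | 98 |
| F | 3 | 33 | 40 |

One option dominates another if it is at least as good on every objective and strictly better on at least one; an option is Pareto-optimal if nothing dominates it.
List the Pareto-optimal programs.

A, B, C, F

A: not dominated (best stipend).
B: not dominated.
C: not dominated (best ranking).
D: dominated by F (duration 3≤3, stipend 33≥29, ranking 40≤41).
E: dominated by A (duration 1≤5, stipend 39≥7, ranking 87≤98).
F: not dominated.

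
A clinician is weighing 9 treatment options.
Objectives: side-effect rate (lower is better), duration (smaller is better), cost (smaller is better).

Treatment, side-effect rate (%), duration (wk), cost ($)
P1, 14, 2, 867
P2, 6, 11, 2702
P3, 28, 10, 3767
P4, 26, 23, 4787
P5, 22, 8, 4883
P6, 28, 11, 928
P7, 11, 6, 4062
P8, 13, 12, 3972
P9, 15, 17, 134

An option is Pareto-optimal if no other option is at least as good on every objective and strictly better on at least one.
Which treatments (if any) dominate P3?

P1

P1: side-effect rate 14≤28, duration 2≤10, cost 867≤3767 — dominates P3.
Others (P2, P4, P5, P6, P7, P8, P9) are each worse than P3 on at least one objective.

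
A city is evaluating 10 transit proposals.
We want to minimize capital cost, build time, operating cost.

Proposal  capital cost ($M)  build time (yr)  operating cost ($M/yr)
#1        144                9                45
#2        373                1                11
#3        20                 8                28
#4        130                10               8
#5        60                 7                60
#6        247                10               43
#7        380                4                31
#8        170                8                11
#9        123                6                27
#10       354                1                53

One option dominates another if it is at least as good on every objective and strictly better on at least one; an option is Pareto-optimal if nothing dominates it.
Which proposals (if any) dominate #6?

#3, #4, #8, #9

#3: capital cost 20≤247, build time 8≤10, operating cost 28≤43 — dominates #6.
#4: capital cost 130≤247, build time 10≤10, operating cost 8≤43 — dominates #6.
#8: capital cost 170≤247, build time 8≤10, operating cost 11≤43 — dominates #6.
#9: capital cost 123≤247, build time 6≤10, operating cost 27≤43 — dominates #6.
Others (#1, #2, #5, #7, #10) are each worse than #6 on at least one objective.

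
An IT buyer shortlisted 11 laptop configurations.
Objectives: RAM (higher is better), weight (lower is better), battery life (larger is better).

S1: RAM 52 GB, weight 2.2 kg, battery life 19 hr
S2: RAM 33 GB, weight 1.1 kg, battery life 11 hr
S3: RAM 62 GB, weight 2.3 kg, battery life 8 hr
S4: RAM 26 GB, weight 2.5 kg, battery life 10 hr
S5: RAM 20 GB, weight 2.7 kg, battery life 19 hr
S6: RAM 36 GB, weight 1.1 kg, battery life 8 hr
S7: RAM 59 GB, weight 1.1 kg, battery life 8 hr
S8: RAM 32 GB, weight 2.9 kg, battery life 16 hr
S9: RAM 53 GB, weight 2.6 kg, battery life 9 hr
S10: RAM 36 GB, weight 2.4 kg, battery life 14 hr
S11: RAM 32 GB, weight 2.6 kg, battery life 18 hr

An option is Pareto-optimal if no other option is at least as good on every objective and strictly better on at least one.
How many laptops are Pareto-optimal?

5

S1: not dominated.
S2: not dominated.
S3: not dominated (best RAM).
S4: dominated by S1 (RAM 52≥26, weight 2.2≤2.5, battery life 19≥10).
S5: dominated by S1 (RAM 52≥20, weight 2.2≤2.7, battery life 19≥19).
S6: dominated by S7 (RAM 59≥36, weight 1.1≤1.1, battery life 8≥8).
S7: not dominated.
S8: dominated by S1 (RAM 52≥32, weight 2.2≤2.9, battery life 19≥16).
S9: not dominated.
S10: dominated by S1 (RAM 52≥36, weight 2.2≤2.4, battery life 19≥14).
S11: dominated by S1 (RAM 52≥32, weight 2.2≤2.6, battery life 19≥18).
Pareto-optimal: S1, S2, S3, S7, S9 → 5.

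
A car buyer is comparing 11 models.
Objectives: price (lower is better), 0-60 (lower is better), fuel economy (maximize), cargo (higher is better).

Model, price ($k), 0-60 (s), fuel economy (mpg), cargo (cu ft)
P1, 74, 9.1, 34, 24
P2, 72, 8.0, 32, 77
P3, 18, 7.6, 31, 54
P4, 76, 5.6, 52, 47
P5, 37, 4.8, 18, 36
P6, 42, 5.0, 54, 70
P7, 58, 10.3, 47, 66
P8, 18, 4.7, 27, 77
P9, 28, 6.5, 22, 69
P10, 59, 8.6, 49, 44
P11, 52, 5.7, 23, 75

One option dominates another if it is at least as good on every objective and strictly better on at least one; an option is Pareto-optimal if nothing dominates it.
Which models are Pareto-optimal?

P2, P3, P6, P8

P1: dominated by P6 (price 42≤74, 0-60 5.0≤9.1, fuel economy 54≥34, cargo 70≥24).
P2: not dominated.
P3: not dominated.
P4: dominated by P6 (price 42≤76, 0-60 5.0≤5.6, fuel economy 54≥52, cargo 70≥47).
P5: dominated by P8 (price 18≤37, 0-60 4.7≤4.8, fuel economy 27≥18, cargo 77≥36).
P6: not dominated (best fuel economy).
P7: dominated by P6 (price 42≤58, 0-60 5.0≤10.3, fuel economy 54≥47, cargo 70≥66).
P8: not dominated (best 0-60).
P9: dominated by P8 (price 18≤28, 0-60 4.7≤6.5, fuel economy 27≥22, cargo 77≥69).
P10: dominated by P6 (price 42≤59, 0-60 5.0≤8.6, fuel economy 54≥49, cargo 70≥44).
P11: dominated by P8 (price 18≤52, 0-60 4.7≤5.7, fuel economy 27≥23, cargo 77≥75).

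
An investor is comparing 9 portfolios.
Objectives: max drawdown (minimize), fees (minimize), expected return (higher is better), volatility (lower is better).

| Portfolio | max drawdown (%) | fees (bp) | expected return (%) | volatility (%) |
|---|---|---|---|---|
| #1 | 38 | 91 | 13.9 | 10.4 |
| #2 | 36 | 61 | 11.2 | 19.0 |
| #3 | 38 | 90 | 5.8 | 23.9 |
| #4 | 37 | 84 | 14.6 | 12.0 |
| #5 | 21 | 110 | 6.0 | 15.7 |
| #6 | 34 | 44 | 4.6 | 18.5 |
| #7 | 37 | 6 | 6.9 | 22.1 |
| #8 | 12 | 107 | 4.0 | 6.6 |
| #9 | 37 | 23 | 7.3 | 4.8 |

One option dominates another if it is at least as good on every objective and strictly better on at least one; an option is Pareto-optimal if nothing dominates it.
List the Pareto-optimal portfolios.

#1: not dominated.
#2: not dominated.
#3: dominated by #2 (max drawdown 36≤38, fees 61≤90, expected return 11.2≥5.8, volatility 19.0≤23.9).
#4: not dominated (best expected return).
#5: not dominated.
#6: not dominated.
#7: not dominated (best fees).
#8: not dominated (best max drawdown).
#9: not dominated (best volatility).

#1, #2, #4, #5, #6, #7, #8, #9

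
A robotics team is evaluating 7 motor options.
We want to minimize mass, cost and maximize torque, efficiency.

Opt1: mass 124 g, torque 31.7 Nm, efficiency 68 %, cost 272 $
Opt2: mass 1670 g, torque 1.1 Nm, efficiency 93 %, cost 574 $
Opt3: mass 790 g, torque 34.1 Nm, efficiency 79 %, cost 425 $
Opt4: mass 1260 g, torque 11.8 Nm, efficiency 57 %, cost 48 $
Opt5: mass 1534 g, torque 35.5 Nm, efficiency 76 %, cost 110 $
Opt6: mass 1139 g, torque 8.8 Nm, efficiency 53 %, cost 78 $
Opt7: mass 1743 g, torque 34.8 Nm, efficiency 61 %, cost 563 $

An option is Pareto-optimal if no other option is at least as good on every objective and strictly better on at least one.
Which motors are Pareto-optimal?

Opt1, Opt2, Opt3, Opt4, Opt5, Opt6

Opt1: not dominated (best mass).
Opt2: not dominated (best efficiency).
Opt3: not dominated.
Opt4: not dominated (best cost).
Opt5: not dominated (best torque).
Opt6: not dominated.
Opt7: dominated by Opt5 (mass 1534≤1743, torque 35.5≥34.8, efficiency 76≥61, cost 110≤563).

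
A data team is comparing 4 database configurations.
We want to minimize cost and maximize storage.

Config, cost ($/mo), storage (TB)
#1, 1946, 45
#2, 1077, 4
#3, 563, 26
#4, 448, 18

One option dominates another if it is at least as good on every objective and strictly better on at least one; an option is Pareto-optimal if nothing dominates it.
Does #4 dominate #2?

Yes

#4 vs #2: cost 448≤1077, storage 18≥4 — #4 is at least as good on every objective with at least one strict improvement.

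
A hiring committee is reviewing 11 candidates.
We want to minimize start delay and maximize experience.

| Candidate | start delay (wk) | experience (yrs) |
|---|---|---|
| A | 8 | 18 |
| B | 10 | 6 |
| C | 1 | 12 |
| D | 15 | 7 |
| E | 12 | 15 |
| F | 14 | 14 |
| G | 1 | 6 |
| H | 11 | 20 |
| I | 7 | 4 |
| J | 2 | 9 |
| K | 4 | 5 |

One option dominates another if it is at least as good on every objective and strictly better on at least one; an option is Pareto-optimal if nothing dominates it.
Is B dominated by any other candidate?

A vs B: start delay 8≤10, experience 18≥6 — A is at least as good on every objective and strictly better on at least one, so A dominates B.

Yes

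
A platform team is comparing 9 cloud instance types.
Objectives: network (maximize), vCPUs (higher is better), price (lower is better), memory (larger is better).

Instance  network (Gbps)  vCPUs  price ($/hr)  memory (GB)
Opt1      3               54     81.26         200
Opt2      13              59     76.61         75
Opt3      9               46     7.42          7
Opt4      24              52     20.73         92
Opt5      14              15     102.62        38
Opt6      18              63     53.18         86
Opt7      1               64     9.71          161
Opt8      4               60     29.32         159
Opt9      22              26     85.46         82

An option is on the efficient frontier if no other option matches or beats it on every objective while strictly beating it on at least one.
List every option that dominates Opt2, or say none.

Opt6: network 18≥13, vCPUs 63≥59, price 53.18≤76.61, memory 86≥75 — dominates Opt2.
Others (Opt1, Opt3, Opt4, Opt5, Opt7, Opt8, Opt9) are each worse than Opt2 on at least one objective.

Opt6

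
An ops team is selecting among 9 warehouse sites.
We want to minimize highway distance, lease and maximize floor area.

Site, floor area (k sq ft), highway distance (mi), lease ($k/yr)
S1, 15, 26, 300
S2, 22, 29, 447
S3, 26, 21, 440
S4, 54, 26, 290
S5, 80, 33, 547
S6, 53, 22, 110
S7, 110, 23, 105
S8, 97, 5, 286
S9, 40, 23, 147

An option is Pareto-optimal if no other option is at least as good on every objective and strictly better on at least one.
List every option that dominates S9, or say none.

S6: floor area 53≥40, highway distance 22≤23, lease 110≤147 — dominates S9.
S7: floor area 110≥40, highway distance 23≤23, lease 105≤147 — dominates S9.
Others (S1, S2, S3, S4, S5, S8) are each worse than S9 on at least one objective.

S6, S7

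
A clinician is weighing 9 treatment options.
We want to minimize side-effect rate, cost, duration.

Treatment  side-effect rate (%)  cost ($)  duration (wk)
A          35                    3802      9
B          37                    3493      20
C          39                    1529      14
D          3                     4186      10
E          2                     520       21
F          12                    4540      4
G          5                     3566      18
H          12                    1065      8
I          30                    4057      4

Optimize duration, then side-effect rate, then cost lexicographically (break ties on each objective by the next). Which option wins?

First minimize duration: best is 4, kept {F, I}.
Then minimize side-effect rate: best is 12, kept {F}.

F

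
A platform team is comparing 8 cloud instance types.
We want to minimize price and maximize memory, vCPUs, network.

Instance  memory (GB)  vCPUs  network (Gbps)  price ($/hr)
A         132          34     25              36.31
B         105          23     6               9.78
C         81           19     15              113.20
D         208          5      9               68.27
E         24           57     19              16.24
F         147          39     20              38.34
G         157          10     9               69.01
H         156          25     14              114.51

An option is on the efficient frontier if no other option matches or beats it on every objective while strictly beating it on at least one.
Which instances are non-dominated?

A: not dominated (best network).
B: not dominated (best price).
C: dominated by A (memory 132≥81, vCPUs 34≥19, network 25≥15, price 36.31≤113.20).
D: not dominated (best memory).
E: not dominated (best vCPUs).
F: not dominated.
G: not dominated.
H: not dominated.

A, B, D, E, F, G, H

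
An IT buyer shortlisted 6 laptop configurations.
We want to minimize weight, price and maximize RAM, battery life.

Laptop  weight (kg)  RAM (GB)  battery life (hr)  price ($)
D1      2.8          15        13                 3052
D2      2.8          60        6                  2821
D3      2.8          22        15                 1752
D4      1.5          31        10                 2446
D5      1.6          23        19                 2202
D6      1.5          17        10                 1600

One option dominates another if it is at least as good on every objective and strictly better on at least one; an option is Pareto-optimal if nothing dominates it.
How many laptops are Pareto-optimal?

D1: dominated by D3 (weight 2.8≤2.8, RAM 22≥15, battery life 15≥13, price 1752≤3052).
D2: not dominated (best RAM).
D3: not dominated.
D4: not dominated.
D5: not dominated (best battery life).
D6: not dominated (best price).
Pareto-optimal: D2, D3, D4, D5, D6 → 5.

5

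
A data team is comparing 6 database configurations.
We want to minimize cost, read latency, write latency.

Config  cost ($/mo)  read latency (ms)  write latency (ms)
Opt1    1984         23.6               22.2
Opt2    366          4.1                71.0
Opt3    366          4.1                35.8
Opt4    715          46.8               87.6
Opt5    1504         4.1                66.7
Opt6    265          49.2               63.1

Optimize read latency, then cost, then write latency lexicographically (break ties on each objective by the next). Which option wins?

Opt3

First minimize read latency: best is 4.1, kept {Opt2, Opt3, Opt5}.
Then minimize cost: best is 366, kept {Opt2, Opt3}.
Then minimize write latency: best is 35.8, kept {Opt3}.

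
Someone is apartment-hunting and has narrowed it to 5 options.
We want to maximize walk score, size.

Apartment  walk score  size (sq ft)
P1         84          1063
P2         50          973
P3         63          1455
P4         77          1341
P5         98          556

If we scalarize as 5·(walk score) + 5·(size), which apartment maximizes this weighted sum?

P3

P1: 5·84 + 5·1063 = 5735
P2: 5·50 + 5·973 = 5115
P3: 5·63 + 5·1455 = 7590
P4: 5·77 + 5·1341 = 7090
P5: 5·98 + 5·556 = 3270
Highest: P3 at 7590.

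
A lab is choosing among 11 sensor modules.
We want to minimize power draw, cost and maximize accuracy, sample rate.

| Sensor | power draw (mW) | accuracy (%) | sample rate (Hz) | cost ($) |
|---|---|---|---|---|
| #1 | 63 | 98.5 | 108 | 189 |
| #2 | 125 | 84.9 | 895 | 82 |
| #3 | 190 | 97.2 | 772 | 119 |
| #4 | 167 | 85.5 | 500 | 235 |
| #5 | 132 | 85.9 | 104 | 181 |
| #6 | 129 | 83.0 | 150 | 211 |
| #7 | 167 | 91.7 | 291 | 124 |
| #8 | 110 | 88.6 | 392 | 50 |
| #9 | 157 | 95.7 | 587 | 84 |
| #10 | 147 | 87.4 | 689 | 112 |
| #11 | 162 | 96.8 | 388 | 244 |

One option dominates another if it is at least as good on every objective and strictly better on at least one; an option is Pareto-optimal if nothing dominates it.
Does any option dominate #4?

#9 vs #4: power draw 157≤167, accuracy 95.7≥85.5, sample rate 587≥500, cost 84≤235 — #9 is at least as good on every objective and strictly better on at least one, so #9 dominates #4.

Yes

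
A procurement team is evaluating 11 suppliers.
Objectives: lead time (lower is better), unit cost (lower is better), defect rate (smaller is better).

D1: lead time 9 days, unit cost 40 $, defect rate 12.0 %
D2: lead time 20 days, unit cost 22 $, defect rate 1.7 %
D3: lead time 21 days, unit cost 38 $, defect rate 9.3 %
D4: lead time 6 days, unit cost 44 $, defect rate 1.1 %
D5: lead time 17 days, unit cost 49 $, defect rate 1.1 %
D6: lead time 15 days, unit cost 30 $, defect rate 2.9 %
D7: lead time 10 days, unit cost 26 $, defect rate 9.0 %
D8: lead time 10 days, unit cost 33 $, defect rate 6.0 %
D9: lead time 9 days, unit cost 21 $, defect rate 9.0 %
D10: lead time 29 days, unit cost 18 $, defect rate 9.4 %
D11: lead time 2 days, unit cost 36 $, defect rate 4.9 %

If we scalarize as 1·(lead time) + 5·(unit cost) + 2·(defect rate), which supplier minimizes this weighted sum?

D1: 1·9 + 5·40 + 2·12.0 = 233.0
D2: 1·20 + 5·22 + 2·1.7 = 133.4
D3: 1·21 + 5·38 + 2·9.3 = 229.6
D4: 1·6 + 5·44 + 2·1.1 = 228.2
D5: 1·17 + 5·49 + 2·1.1 = 264.2
D6: 1·15 + 5·30 + 2·2.9 = 170.8
D7: 1·10 + 5·26 + 2·9.0 = 158.0
D8: 1·10 + 5·33 + 2·6.0 = 187.0
D9: 1·9 + 5·21 + 2·9.0 = 132.0
D10: 1·29 + 5·18 + 2·9.4 = 137.8
D11: 1·2 + 5·36 + 2·4.9 = 191.8
Lowest: D9 at 132.0.

D9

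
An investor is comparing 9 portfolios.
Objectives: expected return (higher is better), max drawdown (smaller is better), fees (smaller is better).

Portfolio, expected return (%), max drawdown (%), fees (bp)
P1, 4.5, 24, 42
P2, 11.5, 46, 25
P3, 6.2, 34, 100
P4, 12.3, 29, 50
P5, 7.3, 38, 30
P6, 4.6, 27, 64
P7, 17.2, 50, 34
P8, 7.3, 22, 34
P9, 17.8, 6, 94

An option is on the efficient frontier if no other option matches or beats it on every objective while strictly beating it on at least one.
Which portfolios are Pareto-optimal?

P2, P4, P5, P7, P8, P9

P1: dominated by P8 (expected return 7.3≥4.5, max drawdown 22≤24, fees 34≤42).
P2: not dominated (best fees).
P3: dominated by P4 (expected return 12.3≥6.2, max drawdown 29≤34, fees 50≤100).
P4: not dominated.
P5: not dominated.
P6: dominated by P8 (expected return 7.3≥4.6, max drawdown 22≤27, fees 34≤64).
P7: not dominated.
P8: not dominated.
P9: not dominated (best expected return).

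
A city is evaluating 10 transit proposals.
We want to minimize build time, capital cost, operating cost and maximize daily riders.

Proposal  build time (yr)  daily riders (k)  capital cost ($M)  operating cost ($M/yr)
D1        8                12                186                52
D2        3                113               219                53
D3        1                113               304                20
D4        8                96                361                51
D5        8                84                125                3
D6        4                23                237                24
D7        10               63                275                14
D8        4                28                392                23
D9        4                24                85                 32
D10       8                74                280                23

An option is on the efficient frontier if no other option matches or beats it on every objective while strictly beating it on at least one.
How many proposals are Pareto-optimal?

D1: dominated by D5 (build time 8≤8, daily riders 84≥12, capital cost 125≤186, operating cost 3≤52).
D2: not dominated.
D3: not dominated (best build time).
D4: dominated by D3 (build time 1≤8, daily riders 113≥96, capital cost 304≤361, operating cost 20≤51).
D5: not dominated (best operating cost).
D6: not dominated.
D7: dominated by D5 (build time 8≤10, daily riders 84≥63, capital cost 125≤275, operating cost 3≤14).
D8: dominated by D3 (build time 1≤4, daily riders 113≥28, capital cost 304≤392, operating cost 20≤23).
D9: not dominated (best capital cost).
D10: dominated by D5 (build time 8≤8, daily riders 84≥74, capital cost 125≤280, operating cost 3≤23).
Pareto-optimal: D2, D3, D5, D6, D9 → 5.

5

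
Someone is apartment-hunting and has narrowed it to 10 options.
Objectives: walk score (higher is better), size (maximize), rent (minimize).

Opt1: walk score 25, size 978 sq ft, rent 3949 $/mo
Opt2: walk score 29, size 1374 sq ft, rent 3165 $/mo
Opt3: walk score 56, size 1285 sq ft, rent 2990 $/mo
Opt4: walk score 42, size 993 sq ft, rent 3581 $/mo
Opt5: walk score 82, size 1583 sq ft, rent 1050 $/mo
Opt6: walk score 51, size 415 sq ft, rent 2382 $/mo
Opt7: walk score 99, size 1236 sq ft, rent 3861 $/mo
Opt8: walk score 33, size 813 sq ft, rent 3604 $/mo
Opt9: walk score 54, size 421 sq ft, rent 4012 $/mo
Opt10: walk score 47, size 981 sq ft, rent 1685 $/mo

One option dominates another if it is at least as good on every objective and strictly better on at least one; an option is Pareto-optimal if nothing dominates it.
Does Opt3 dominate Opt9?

Yes

Opt3 vs Opt9: walk score 56≥54, size 1285≥421, rent 2990≤4012 — Opt3 is at least as good on every objective with at least one strict improvement.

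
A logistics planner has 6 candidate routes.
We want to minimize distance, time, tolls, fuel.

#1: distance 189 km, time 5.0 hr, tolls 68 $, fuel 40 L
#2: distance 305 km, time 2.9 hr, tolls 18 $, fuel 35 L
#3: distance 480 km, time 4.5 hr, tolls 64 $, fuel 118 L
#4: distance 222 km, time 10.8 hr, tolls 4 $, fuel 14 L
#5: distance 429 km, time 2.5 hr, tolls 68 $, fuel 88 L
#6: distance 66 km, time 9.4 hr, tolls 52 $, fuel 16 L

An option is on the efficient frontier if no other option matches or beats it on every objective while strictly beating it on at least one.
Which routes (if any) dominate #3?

#2

#2: distance 305≤480, time 2.9≤4.5, tolls 18≤64, fuel 35≤118 — dominates #3.
Others (#1, #4, #5, #6) are each worse than #3 on at least one objective.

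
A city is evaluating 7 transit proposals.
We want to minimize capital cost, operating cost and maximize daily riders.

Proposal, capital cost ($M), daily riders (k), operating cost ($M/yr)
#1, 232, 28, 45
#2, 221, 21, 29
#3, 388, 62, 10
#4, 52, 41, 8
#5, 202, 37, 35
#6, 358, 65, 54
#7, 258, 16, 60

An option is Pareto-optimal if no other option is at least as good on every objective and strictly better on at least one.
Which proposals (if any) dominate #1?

#4: capital cost 52≤232, daily riders 41≥28, operating cost 8≤45 — dominates #1.
#5: capital cost 202≤232, daily riders 37≥28, operating cost 35≤45 — dominates #1.
Others (#2, #3, #6, #7) are each worse than #1 on at least one objective.

#4, #5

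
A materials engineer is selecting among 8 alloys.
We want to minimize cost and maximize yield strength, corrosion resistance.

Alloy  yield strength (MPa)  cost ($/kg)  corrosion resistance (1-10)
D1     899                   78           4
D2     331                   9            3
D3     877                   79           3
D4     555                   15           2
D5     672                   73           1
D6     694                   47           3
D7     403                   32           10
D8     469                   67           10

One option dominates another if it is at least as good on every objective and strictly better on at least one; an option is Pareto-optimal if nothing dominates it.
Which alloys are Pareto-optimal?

D1: not dominated (best yield strength).
D2: not dominated (best cost).
D3: dominated by D1 (yield strength 899≥877, cost 78≤79, corrosion resistance 4≥3).
D4: not dominated.
D5: dominated by D6 (yield strength 694≥672, cost 47≤73, corrosion resistance 3≥1).
D6: not dominated.
D7: not dominated.
D8: not dominated.

D1, D2, D4, D6, D7, D8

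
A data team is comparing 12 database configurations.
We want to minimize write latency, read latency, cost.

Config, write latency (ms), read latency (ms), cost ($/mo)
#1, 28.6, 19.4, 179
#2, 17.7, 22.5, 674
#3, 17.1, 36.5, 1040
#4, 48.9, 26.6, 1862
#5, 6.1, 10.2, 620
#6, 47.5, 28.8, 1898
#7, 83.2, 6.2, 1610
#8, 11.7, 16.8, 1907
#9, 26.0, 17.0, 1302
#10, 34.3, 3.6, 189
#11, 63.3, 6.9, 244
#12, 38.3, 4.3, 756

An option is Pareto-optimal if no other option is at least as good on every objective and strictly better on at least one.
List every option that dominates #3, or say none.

#5

#5: write latency 6.1≤17.1, read latency 10.2≤36.5, cost 620≤1040 — dominates #3.
Others (#1, #2, #4, #6, #7, #8, #9, #10, #11, #12) are each worse than #3 on at least one objective.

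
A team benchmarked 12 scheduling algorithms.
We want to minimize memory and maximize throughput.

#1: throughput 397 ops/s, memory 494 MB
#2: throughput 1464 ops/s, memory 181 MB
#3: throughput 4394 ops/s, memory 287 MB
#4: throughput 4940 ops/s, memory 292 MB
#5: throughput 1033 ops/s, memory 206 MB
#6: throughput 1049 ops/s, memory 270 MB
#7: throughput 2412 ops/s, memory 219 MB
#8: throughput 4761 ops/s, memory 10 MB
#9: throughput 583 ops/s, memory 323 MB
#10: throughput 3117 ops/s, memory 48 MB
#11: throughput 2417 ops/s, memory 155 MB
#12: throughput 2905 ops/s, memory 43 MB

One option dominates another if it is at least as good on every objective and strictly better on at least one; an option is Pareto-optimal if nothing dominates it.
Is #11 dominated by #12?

#12 vs #11: throughput 2905≥2417, memory 43≤155 — #12 is at least as good on every objective with at least one strict improvement.

Yes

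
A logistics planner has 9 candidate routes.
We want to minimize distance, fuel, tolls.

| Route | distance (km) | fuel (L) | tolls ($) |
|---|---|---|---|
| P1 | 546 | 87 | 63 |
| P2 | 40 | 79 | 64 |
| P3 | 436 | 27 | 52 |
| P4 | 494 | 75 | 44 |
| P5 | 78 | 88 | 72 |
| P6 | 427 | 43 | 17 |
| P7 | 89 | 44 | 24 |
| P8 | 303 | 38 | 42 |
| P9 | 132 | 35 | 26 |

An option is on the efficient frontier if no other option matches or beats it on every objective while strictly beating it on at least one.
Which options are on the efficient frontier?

P1: dominated by P3 (distance 436≤546, fuel 27≤87, tolls 52≤63).
P2: not dominated (best distance).
P3: not dominated (best fuel).
P4: dominated by P6 (distance 427≤494, fuel 43≤75, tolls 17≤44).
P5: dominated by P2 (distance 40≤78, fuel 79≤88, tolls 64≤72).
P6: not dominated (best tolls).
P7: not dominated.
P8: dominated by P9 (distance 132≤303, fuel 35≤38, tolls 26≤42).
P9: not dominated.

P2, P3, P6, P7, P9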